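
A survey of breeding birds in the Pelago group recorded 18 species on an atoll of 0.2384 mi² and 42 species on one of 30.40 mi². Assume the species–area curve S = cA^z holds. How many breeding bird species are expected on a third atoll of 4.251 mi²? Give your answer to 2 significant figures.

z = ln(42/18) / ln(30.4/0.2384) = 0.8473 / 4.8482 = 0.1748
c = 18 / 0.2384^0.1748 = 18 / 0.7784 = 23.13
S₃ = 23.13 × 4.251^0.1748 = 23.13 × 1.288 ≈ 29.78

30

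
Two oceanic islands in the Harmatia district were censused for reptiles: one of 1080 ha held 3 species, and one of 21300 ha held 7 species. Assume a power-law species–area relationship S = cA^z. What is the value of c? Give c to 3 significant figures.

z = ln(S₂/S₁) / ln(A₂/A₁) = ln(7/3) / ln(21300/1080) = 0.8473 / 2.9817 = 0.2842
c = S₁ / A₁^z = 3 / 1080^0.2842 = 3 / 7.278 = 0.4122

0.412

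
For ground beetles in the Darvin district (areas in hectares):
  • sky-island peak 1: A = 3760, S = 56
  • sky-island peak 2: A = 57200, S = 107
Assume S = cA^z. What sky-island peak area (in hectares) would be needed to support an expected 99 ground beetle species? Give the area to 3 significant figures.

41300 hectares

z = ln(107/56) / ln(57200/3760) = 0.6475 / 2.7221 = 0.2379
c = 56 / 3760^0.2379 = 56 / 7.086 = 7.903
A = (99/7.903)^(1/0.2379) ⇒ ln A = ln(12.53)/0.2379 = 10.6276
A = e^10.6276 ≈ 41258 hectares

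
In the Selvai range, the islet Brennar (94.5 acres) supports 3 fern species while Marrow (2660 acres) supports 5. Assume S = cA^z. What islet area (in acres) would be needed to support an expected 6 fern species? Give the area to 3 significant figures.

8750 acres

z = ln(5/3) / ln(2660/94.5) = 0.5108 / 3.3375 = 0.1531
c = 3 / 94.5^0.1531 = 3 / 2.006 = 1.495
A = (6/1.495)^(1/0.1531) ⇒ ln A = ln(4.012)/0.1531 = 9.0773
A = e^9.0773 ≈ 8754 acres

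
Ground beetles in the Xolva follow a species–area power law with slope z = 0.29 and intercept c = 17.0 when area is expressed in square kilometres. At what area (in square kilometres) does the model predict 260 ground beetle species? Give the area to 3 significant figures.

260 = 17 × A^0.29  ⇒  A^0.29 = 260/17 = 15.29
ln A = ln(15.29) / 0.29 = 2.7275 / 0.29 = 9.4051
A = e^9.4051 ≈ 12150 square kilometres

12100 square kilometres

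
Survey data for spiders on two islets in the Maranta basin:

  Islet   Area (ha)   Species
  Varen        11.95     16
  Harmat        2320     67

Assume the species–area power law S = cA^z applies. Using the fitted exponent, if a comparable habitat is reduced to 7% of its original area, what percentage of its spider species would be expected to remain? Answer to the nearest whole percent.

z = ln(67/16) / ln(2320/11.95) = 1.4321 / 5.2686 = 0.2718
S_new/S_old = (A_new/A_old)^z = 0.07^0.2718 = exp(0.2718 × -2.6593) = 0.4854

49%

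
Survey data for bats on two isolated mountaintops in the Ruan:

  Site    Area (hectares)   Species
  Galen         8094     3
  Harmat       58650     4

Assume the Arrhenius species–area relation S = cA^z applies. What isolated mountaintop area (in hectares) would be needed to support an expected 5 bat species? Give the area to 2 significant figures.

270000 hectares

z = ln(4/3) / ln(58650/8094) = 0.2877 / 1.9805 = 0.1453
c = 3 / 8094^0.1453 = 3 / 3.696 = 0.8117
A = (5/0.8117)^(1/0.1453) ⇒ ln A = ln(6.16)/0.1453 = 12.5155
A = e^12.5155 ≈ 272532 hectares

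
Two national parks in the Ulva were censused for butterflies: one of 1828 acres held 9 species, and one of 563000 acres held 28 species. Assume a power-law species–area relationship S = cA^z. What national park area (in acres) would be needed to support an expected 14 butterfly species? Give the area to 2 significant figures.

z = ln(28/9) / ln(563000/1828) = 1.1350 / 5.7301 = 0.1981
c = 9 / 1828^0.1981 = 9 / 4.427 = 2.033
A = (14/2.033)^(1/0.1981) ⇒ ln A = ln(6.887)/0.1981 = 9.7416
A = e^9.7416 ≈ 17011 acres

17000 acres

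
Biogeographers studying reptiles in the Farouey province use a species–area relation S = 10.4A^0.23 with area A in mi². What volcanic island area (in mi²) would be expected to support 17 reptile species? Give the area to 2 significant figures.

17 = 10.4 × A^0.23  ⇒  A^0.23 = 17/10.4 = 1.635
ln A = ln(1.635) / 0.23 = 0.4914 / 0.23 = 2.1366
A = e^2.1366 ≈ 8.47 mi²

8.5 mi²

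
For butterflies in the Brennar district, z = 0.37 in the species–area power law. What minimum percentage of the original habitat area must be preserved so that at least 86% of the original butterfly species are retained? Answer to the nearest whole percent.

67%

Need (A_new/A_old)^0.37 = 0.86, so A_new/A_old = 0.86^(1/0.37) = 0.86^2.703
ln(A_new/A_old) = ln 0.86 / 0.37 = -0.1508 / 0.37 = -0.4076
A_new/A_old = e^-0.4076 ≈ 0.6652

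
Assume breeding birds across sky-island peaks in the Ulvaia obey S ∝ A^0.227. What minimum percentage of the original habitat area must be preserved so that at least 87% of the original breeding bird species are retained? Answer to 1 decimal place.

54.1%

Need (A_new/A_old)^0.227 = 0.87, so A_new/A_old = 0.87^(1/0.227) = 0.87^4.405
ln(A_new/A_old) = ln 0.87 / 0.227 = -0.1393 / 0.227 = -0.6135
A_new/A_old = e^-0.6135 ≈ 0.5415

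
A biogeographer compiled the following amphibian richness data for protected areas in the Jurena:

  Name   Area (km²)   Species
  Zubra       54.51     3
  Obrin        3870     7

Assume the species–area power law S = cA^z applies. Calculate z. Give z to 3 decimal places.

0.199

Taking logs: ln S = ln c + z ln A, so z = (ln S₂ − ln S₁)/(ln A₂ − ln A₁).
z = ln(7/3) / ln(3870/54.51) = ln(2.333) / ln(71) = 0.8473 / 4.2626 = 0.1988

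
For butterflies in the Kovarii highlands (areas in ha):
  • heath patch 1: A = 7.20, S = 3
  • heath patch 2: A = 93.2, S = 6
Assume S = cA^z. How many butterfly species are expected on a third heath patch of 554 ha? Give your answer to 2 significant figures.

z = ln(6/3) / ln(93.2/7.2) = 0.6931 / 2.5607 = 0.2707
c = 3 / 7.2^0.2707 = 3 / 1.706 = 1.758
S₃ = 1.758 × 554^0.2707 = 1.758 × 5.529 ≈ 9.721

9.7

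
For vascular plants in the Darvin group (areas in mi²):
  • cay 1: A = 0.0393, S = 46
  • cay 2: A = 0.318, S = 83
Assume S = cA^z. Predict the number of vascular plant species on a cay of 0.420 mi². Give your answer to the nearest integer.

z = ln(83/46) / ln(0.318/0.0393) = 0.5902 / 2.0908 = 0.2823
c = 46 / 0.0393^0.2823 = 46 / 0.4011 = 114.7
S₃ = 114.7 × 0.42^0.2823 = 114.7 × 0.7828 ≈ 89.78

90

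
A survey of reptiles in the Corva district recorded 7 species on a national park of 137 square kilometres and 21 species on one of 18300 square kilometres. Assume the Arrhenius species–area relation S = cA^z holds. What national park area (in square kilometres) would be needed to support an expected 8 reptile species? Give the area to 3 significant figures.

z = ln(21/7) / ln(18300/137) = 1.0986 / 4.8947 = 0.2245
c = 7 / 137^0.2245 = 7 / 3.017 = 2.32
A = (8/2.32)^(1/0.2245) ⇒ ln A = ln(3.448)/0.2245 = 5.5149
A = e^5.5149 ≈ 248.4 square kilometres

248 square kilometres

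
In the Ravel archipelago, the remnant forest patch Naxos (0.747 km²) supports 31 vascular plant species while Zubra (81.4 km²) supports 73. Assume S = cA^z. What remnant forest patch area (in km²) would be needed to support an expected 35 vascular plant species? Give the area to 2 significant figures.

1.5 km²

z = ln(73/31) / ln(81.4/0.747) = 0.8565 / 4.6911 = 0.1826
c = 31 / 0.747^0.1826 = 31 / 0.9481 = 32.7
A = (35/32.7)^(1/0.1826) ⇒ ln A = ln(1.07)/0.1826 = 0.3730
A = e^0.3730 ≈ 1.452 km²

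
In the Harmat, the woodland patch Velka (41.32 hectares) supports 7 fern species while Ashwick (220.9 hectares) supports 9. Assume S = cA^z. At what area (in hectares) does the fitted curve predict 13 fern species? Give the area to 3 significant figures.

2570 hectares

z = ln(9/7) / ln(220.9/41.32) = 0.2513 / 1.6764 = 0.1499
c = 7 / 41.32^0.1499 = 7 / 1.747 = 4.007
A = (13/4.007)^(1/0.1499) ⇒ ln A = ln(3.244)/0.1499 = 7.8506
A = e^7.8506 ≈ 2567 hectares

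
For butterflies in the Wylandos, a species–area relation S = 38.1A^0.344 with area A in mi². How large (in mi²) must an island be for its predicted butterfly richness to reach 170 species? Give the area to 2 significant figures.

77 mi²

170 = 38.1 × A^0.344  ⇒  A^0.344 = 170/38.1 = 4.462
ln A = ln(4.462) / 0.344 = 1.4956 / 0.344 = 4.3476
A = e^4.3476 ≈ 77.29 mi²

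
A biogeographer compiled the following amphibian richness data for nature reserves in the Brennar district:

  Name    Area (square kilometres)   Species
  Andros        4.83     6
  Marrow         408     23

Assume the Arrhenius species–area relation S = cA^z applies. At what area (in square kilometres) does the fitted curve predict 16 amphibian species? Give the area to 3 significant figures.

z = ln(23/6) / ln(408/4.83) = 1.3437 / 4.4364 = 0.3029
c = 6 / 4.83^0.3029 = 6 / 1.611 = 3.724
A = (16/3.724)^(1/0.3029) ⇒ ln A = ln(4.297)/0.3029 = 4.8131
A = e^4.8131 ≈ 123.1 square kilometres

123 square kilometres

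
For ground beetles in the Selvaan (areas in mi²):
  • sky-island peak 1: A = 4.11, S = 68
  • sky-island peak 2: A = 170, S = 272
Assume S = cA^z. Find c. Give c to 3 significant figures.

40.2

z = ln(S₂/S₁) / ln(A₂/A₁) = ln(272/68) / ln(170/4.11) = 1.3863 / 3.7224 = 0.3724
c = S₁ / A₁^z = 68 / 4.11^0.3724 = 68 / 1.693 = 40.17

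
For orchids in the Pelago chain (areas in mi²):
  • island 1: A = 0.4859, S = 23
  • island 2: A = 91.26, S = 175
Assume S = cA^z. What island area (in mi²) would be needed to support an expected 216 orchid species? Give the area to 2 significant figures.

160 mi²

z = ln(175/23) / ln(91.26/0.4859) = 2.0293 / 5.2355 = 0.3876
c = 23 / 0.4859^0.3876 = 23 / 0.756 = 30.42
A = (216/30.42)^(1/0.3876) ⇒ ln A = ln(7.1)/0.3876 = 5.0568
A = e^5.0568 ≈ 157.1 mi²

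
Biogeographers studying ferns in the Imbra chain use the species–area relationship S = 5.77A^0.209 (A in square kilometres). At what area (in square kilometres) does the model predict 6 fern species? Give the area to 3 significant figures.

6 = 5.77 × A^0.209  ⇒  A^0.209 = 6/5.77 = 1.04
ln A = ln(1.04) / 0.209 = 0.0391 / 0.209 = 0.1870
A = e^0.1870 ≈ 1.206 square kilometres

1.21 square kilometres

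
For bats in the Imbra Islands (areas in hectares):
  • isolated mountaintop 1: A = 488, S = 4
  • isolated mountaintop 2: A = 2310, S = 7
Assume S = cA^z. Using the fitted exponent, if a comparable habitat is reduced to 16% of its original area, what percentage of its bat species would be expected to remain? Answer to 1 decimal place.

z = ln(7/4) / ln(2310/488) = 0.5596 / 1.5547 = 0.3600
S_new/S_old = (A_new/A_old)^z = 0.16^0.3600 = exp(0.3600 × -1.8326) = 0.517

51.7%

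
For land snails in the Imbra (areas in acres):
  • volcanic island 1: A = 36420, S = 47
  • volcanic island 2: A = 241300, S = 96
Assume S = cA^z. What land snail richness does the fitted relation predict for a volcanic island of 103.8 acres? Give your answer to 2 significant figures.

5.1

z = ln(96/47) / ln(241300/36420) = 0.7142 / 1.8909 = 0.3777
c = 47 / 36420^0.3777 = 47 / 52.82 = 0.8898
S₃ = 0.8898 × 103.8^0.3777 = 0.8898 × 5.775 ≈ 5.138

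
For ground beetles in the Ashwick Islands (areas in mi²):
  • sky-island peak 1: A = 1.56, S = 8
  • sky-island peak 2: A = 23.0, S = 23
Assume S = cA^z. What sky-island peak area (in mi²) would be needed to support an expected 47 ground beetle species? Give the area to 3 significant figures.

142 mi²

z = ln(23/8) / ln(23/1.56) = 1.0561 / 2.6908 = 0.3925
c = 8 / 1.56^0.3925 = 8 / 1.191 = 6.719
A = (47/6.719)^(1/0.3925) ⇒ ln A = ln(6.995)/0.3925 = 4.9564
A = e^4.9564 ≈ 142.1 mi²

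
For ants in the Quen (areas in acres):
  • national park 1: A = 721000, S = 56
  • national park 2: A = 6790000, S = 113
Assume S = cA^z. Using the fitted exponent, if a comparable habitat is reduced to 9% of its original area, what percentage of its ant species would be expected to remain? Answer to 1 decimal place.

z = ln(113/56) / ln(6790000/721000) = 0.7020 / 2.2426 = 0.3131
S_new/S_old = (A_new/A_old)^z = 0.09^0.3131 = exp(0.3131 × -2.4079) = 0.4706

47.1%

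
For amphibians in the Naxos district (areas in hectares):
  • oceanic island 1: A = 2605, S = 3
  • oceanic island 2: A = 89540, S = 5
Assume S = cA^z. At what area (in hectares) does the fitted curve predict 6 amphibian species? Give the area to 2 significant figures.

320000 hectares

z = ln(5/3) / ln(89540/2605) = 0.5108 / 3.5373 = 0.1444
c = 3 / 2605^0.1444 = 3 / 3.114 = 0.9635
A = (6/0.9635)^(1/0.1444) ⇒ ln A = ln(6.228)/0.1444 = 12.6649
A = e^12.6649 ≈ 316456 hectares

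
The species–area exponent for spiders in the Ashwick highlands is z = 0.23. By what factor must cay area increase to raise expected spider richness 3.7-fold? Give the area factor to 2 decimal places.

(A₂/A₁)^0.23 = 3.7, so A₂/A₁ = 3.7^(1/0.23) = 3.7^4.348
ln(A₂/A₁) = ln 3.7 / 0.23 = 1.3083 / 0.23 = 5.6884
A₂/A₁ = e^5.6884 ≈ 295.4

295.42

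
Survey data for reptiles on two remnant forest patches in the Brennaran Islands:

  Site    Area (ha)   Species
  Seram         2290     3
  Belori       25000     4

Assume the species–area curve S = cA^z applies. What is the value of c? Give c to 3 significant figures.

z = ln(S₂/S₁) / ln(A₂/A₁) = ln(4/3) / ln(25000/2290) = 0.2877 / 2.3903 = 0.1204
c = S₁ / A₁^z = 3 / 2290^0.1204 = 3 / 2.537 = 1.182

1.18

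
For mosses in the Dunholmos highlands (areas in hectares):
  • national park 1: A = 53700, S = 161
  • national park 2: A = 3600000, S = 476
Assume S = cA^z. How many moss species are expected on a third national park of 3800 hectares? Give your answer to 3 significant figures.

81.3

z = ln(476/161) / ln(3600000/53700) = 1.0840 / 4.2053 = 0.2578
c = 161 / 53700^0.2578 = 161 / 16.57 = 9.718
S₃ = 9.718 × 3800^0.2578 = 9.718 × 8.371 ≈ 81.35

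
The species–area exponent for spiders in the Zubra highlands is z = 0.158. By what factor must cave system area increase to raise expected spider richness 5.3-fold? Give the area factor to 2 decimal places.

(A₂/A₁)^0.158 = 5.3, so A₂/A₁ = 5.3^(1/0.158) = 5.3^6.329
ln(A₂/A₁) = ln 5.3 / 0.158 = 1.6677 / 0.158 = 10.5551
A₂/A₁ = e^10.5551 ≈ 38373

38372.89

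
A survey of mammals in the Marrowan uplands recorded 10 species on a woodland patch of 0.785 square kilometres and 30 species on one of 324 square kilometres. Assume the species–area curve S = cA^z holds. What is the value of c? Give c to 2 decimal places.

z = ln(S₂/S₁) / ln(A₂/A₁) = ln(30/10) / ln(324/0.785) = 1.0986 / 6.0228 = 0.1824
c = S₁ / A₁^z = 10 / 0.785^0.1824 = 10 / 0.9568 = 10.45

10.45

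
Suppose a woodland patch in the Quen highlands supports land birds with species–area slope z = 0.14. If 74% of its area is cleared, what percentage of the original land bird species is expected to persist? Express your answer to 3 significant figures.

82.8%

S_new/S_old = (A_new/A_old)^z = 0.26^0.14
= exp(0.14 × ln 0.26) = exp(0.14 × -1.3471) = exp(-0.1886) ≈ 0.8281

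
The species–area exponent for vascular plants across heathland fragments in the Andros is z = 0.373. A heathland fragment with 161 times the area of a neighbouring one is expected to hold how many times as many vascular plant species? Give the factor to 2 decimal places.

6.65

S₂/S₁ = (A₂/A₁)^z = 161^0.373
ln(S₂/S₁) = 0.373 × ln 161 = 0.373 × 5.0814 = 1.8954
S₂/S₁ = e^1.8954 ≈ 6.655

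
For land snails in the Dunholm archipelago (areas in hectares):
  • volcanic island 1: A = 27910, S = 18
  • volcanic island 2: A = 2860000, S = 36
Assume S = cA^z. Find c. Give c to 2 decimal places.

z = ln(S₂/S₁) / ln(A₂/A₁) = ln(36/18) / ln(2860000/27910) = 0.6931 / 4.6296 = 0.1497
c = S₁ / A₁^z = 18 / 27910^0.1497 = 18 / 4.63 = 3.887

3.89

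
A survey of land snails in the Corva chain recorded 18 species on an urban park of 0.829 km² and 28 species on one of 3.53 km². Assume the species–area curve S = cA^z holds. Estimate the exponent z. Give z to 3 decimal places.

Taking logs: ln S = ln c + z ln A, so z = (ln S₂ − ln S₁)/(ln A₂ − ln A₁).
z = ln(28/18) / ln(3.53/0.829) = ln(1.556) / ln(4.258) = 0.4418 / 1.4488 = 0.3050

0.305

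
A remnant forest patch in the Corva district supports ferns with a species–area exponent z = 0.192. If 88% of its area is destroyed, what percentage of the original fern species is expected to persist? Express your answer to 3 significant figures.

66.6%

S_new/S_old = (A_new/A_old)^z = 0.12^0.192
= exp(0.192 × ln 0.12) = exp(0.192 × -2.1203) = exp(-0.4071) ≈ 0.6656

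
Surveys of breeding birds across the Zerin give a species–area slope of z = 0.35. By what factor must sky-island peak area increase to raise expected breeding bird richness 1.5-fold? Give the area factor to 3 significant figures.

(A₂/A₁)^0.35 = 1.5, so A₂/A₁ = 1.5^(1/0.35) = 1.5^2.857
ln(A₂/A₁) = ln 1.5 / 0.35 = 0.4055 / 0.35 = 1.1585
A₂/A₁ = e^1.1585 ≈ 3.185

3.19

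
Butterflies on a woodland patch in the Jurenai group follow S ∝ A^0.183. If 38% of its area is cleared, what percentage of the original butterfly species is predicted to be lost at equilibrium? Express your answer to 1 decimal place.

S_new/S_old = (A_new/A_old)^z = 0.62^0.183
= exp(0.183 × ln 0.62) = exp(0.183 × -0.4780) = exp(-0.0875) ≈ 0.9162
Fraction lost = 1 − 0.9162 = 0.08376

8.4%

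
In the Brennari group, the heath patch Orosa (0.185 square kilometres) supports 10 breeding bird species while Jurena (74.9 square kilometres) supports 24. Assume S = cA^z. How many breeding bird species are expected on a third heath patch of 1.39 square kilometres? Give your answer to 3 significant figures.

13.4

z = ln(24/10) / ln(74.9/0.185) = 0.8755 / 6.0036 = 0.1458
c = 10 / 0.185^0.1458 = 10 / 0.7819 = 12.79
S₃ = 12.79 × 1.39^0.1458 = 12.79 × 1.049 ≈ 13.42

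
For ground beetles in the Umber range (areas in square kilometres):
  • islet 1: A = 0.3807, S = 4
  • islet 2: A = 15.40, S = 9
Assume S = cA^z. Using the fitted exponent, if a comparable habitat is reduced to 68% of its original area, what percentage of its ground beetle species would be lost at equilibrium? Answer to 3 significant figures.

8.10%

z = ln(9/4) / ln(15.4/0.3807) = 0.8109 / 3.7001 = 0.2192
S_new/S_old = (A_new/A_old)^z = 0.68^0.2192 = exp(0.2192 × -0.3857) = 0.919
Fraction lost = 1 − 0.919 = 0.08105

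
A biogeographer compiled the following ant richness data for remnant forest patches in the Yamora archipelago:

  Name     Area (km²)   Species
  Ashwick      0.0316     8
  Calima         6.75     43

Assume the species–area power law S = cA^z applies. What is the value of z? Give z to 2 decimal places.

0.31

Taking logs: ln S = ln c + z ln A, so z = (ln S₂ − ln S₁)/(ln A₂ − ln A₁).
z = ln(43/8) / ln(6.75/0.0316) = ln(5.375) / ln(213.6) = 1.6818 / 5.3641 = 0.3135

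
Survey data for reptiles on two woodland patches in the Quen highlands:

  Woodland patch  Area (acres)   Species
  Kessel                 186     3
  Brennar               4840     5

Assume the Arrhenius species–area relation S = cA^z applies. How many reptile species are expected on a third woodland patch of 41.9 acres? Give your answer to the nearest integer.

z = ln(5/3) / ln(4840/186) = 0.5108 / 3.2589 = 0.1567
c = 3 / 186^0.1567 = 3 / 2.268 = 1.322
S₃ = 1.322 × 41.9^0.1567 = 1.322 × 1.796 ≈ 2.375

2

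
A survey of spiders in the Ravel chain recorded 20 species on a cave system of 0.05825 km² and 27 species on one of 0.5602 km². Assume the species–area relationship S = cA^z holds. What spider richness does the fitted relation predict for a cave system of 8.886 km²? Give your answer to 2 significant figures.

39

z = ln(27/20) / ln(0.5602/0.05825) = 0.3001 / 2.2635 = 0.1326
c = 20 / 0.05825^0.1326 = 20 / 0.686 = 29.16
S₃ = 29.16 × 8.886^0.1326 = 29.16 × 1.336 ≈ 38.95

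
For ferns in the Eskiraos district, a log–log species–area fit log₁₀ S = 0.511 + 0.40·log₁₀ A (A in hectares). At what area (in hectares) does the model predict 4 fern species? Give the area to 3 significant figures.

1.69 hectares

4 = 3.243 × A^0.4  ⇒  A^0.4 = 4/3.243 = 1.233
ln A = ln(1.233) / 0.4 = 0.2097 / 0.4 = 0.5242
A = e^0.5242 ≈ 1.689 hectares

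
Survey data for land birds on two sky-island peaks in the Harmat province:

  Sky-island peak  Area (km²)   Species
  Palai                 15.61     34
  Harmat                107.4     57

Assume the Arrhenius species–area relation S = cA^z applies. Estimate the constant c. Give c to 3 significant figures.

z = ln(S₂/S₁) / ln(A₂/A₁) = ln(57/34) / ln(107.4/15.61) = 0.5167 / 1.9286 = 0.2679
c = S₁ / A₁^z = 34 / 15.61^0.2679 = 34 / 2.088 = 16.28

16.3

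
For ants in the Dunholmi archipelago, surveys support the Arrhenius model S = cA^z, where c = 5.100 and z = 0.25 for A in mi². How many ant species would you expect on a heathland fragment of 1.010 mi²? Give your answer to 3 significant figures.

S = 5.1 × 1.01^0.25
ln S = ln 5.1 + 0.25 × ln 1.01 = 1.6292 + 0.25 × 0.0100 = 1.6317
S = e^1.6317 ≈ 5.113

5.11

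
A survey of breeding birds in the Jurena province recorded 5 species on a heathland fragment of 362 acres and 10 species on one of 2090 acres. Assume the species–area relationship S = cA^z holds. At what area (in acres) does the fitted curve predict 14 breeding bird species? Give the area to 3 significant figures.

4900 acres

z = ln(10/5) / ln(2090/362) = 0.6931 / 1.7533 = 0.3953
c = 5 / 362^0.3953 = 5 / 10.27 = 0.4869
A = (14/0.4869)^(1/0.3953) ⇒ ln A = ln(28.76)/0.3953 = 8.4960
A = e^8.4960 ≈ 4895 acres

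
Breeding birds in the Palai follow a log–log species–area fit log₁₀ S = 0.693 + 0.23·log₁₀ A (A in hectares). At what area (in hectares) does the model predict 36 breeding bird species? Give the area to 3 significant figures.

5670 hectares

36 = 4.932 × A^0.23  ⇒  A^0.23 = 36/4.932 = 7.3
ln A = ln(7.3) / 0.23 = 1.9878 / 0.23 = 8.6427
A = e^8.6427 ≈ 5669 hectares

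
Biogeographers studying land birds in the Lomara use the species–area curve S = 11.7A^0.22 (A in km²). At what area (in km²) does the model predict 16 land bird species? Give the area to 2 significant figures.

4.1 km²

16 = 11.7 × A^0.22  ⇒  A^0.22 = 16/11.7 = 1.368
ln A = ln(1.368) / 0.22 = 0.3130 / 0.22 = 1.4227
A = e^1.4227 ≈ 4.148 km²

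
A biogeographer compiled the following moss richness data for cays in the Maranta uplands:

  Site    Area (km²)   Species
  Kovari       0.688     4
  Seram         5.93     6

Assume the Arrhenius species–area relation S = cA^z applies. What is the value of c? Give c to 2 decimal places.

z = ln(S₂/S₁) / ln(A₂/A₁) = ln(6/4) / ln(5.93/0.688) = 0.4055 / 2.1540 = 0.1882
c = S₁ / A₁^z = 4 / 0.688^0.1882 = 4 / 0.932 = 4.292

4.29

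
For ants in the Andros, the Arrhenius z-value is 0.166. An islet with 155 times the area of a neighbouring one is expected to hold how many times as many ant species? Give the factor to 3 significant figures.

2.31

S₂/S₁ = (A₂/A₁)^z = 155^0.166
ln(S₂/S₁) = 0.166 × ln 155 = 0.166 × 5.0434 = 0.8372
S₂/S₁ = e^0.8372 ≈ 2.31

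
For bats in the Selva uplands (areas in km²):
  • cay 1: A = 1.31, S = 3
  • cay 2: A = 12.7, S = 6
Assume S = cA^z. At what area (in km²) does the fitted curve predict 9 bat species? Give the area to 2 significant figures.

48 km²

z = ln(6/3) / ln(12.7/1.31) = 0.6931 / 2.2716 = 0.3051
c = 3 / 1.31^0.3051 = 3 / 1.086 = 2.763
A = (9/2.763)^(1/0.3051) ⇒ ln A = ln(3.258)/0.3051 = 3.8704
A = e^3.8704 ≈ 47.96 km²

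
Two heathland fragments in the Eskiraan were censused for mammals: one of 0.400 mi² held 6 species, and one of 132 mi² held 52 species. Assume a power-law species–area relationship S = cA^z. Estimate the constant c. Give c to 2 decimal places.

8.44

z = ln(S₂/S₁) / ln(A₂/A₁) = ln(52/6) / ln(132/0.4) = 2.1595 / 5.7991 = 0.3724
c = S₁ / A₁^z = 6 / 0.4^0.3724 = 6 / 0.7109 = 8.44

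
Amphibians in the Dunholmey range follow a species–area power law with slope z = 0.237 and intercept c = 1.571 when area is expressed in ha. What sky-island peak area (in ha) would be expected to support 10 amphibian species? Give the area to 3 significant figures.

10 = 1.571 × A^0.237  ⇒  A^0.237 = 10/1.571 = 6.365
ln A = ln(6.365) / 0.237 = 1.8509 / 0.237 = 7.8096
A = e^7.8096 ≈ 2464 ha

2460 ha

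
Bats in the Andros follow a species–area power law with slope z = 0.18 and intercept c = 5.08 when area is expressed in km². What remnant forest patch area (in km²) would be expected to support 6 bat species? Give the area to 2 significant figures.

2.5 km²

6 = 5.08 × A^0.18  ⇒  A^0.18 = 6/5.08 = 1.181
ln A = ln(1.181) / 0.18 = 0.1664 / 0.18 = 0.9247
A = e^0.9247 ≈ 2.521 km²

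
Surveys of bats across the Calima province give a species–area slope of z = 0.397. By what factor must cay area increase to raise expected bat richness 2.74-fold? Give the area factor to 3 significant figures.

(A₂/A₁)^0.397 = 2.74, so A₂/A₁ = 2.74^(1/0.397) = 2.74^2.519
ln(A₂/A₁) = ln 2.74 / 0.397 = 1.0080 / 0.397 = 2.5389
A₂/A₁ = e^2.5389 ≈ 12.67

12.7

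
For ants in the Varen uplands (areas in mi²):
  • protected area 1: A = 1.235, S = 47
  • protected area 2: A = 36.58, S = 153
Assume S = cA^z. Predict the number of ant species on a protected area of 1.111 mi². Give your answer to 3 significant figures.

z = ln(153/47) / ln(36.58/1.235) = 1.1803 / 3.3884 = 0.3483
c = 47 / 1.235^0.3483 = 47 / 1.076 = 43.67
S₃ = 43.67 × 1.111^0.3483 = 43.67 × 1.037 ≈ 45.3

45.3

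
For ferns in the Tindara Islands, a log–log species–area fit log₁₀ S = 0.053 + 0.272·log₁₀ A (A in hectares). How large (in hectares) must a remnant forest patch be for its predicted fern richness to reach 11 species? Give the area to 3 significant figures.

4300 hectares

11 = 1.13 × A^0.272  ⇒  A^0.272 = 11/1.13 = 9.736
ln A = ln(9.736) / 0.272 = 2.2759 / 0.272 = 8.3671
A = e^8.3671 ≈ 4303 hectares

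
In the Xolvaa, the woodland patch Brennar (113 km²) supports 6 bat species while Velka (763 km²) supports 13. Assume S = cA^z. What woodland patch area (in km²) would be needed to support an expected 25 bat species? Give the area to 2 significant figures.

3800 km²

z = ln(13/6) / ln(763/113) = 0.7732 / 1.9099 = 0.4048
c = 6 / 113^0.4048 = 6 / 6.779 = 0.8851
A = (25/0.8851)^(1/0.4048) ⇒ ln A = ln(28.25)/0.4048 = 8.2525
A = e^8.2525 ≈ 3837 km²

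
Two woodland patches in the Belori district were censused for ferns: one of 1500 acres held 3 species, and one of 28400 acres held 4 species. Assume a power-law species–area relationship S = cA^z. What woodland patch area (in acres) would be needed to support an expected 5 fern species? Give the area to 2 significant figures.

z = ln(4/3) / ln(28400/1500) = 0.2877 / 2.9409 = 0.0978
c = 3 / 1500^0.0978 = 3 / 2.045 = 1.467
A = (5/1.467)^(1/0.0978) ⇒ ln A = ln(3.408)/0.0978 = 12.5353
A = e^12.5353 ≈ 277979 acres

280000 acres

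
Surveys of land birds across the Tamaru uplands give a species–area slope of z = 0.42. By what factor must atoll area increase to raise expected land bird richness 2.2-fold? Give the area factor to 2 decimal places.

(A₂/A₁)^0.42 = 2.2, so A₂/A₁ = 2.2^(1/0.42) = 2.2^2.381
ln(A₂/A₁) = ln 2.2 / 0.42 = 0.7885 / 0.42 = 1.8773
A₂/A₁ = e^1.8773 ≈ 6.536

6.54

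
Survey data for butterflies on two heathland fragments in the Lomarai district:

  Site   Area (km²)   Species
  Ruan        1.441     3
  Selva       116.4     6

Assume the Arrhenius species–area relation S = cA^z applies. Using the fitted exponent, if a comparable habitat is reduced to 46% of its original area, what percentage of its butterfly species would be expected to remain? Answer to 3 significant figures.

z = ln(6/3) / ln(116.4/1.441) = 0.6931 / 4.3917 = 0.1578
S_new/S_old = (A_new/A_old)^z = 0.46^0.1578 = exp(0.1578 × -0.7765) = 0.8847

88.5%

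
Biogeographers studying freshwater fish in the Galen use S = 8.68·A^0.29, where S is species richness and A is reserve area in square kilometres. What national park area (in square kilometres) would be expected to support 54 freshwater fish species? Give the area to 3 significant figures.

546 square kilometres

54 = 8.68 × A^0.29  ⇒  A^0.29 = 54/8.68 = 6.221
ln A = ln(6.221) / 0.29 = 1.8280 / 0.29 = 6.3033
A = e^6.3033 ≈ 546.4 square kilometres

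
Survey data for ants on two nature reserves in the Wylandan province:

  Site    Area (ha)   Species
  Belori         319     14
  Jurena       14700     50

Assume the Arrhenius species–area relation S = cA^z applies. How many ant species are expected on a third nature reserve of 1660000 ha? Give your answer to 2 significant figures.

z = ln(50/14) / ln(14700/319) = 1.2730 / 3.8304 = 0.3323
c = 14 / 319^0.3323 = 14 / 6.793 = 2.061
S₃ = 2.061 × 1660000^0.3323 = 2.061 × 116.7 ≈ 240.5

240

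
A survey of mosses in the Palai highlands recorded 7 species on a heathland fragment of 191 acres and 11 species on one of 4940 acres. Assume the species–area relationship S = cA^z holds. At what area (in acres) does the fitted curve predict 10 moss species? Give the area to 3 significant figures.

2490 acres

z = ln(11/7) / ln(4940/191) = 0.4520 / 3.2528 = 0.1390
c = 7 / 191^0.1390 = 7 / 2.075 = 3.374
A = (10/3.374)^(1/0.1390) ⇒ ln A = ln(2.964)/0.1390 = 7.8192
A = e^7.8192 ≈ 2488 acres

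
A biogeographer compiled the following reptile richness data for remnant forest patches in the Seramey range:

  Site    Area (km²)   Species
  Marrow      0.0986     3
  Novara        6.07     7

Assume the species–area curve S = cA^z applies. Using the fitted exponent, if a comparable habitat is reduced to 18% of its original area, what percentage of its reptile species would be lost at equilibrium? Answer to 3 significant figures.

z = ln(7/3) / ln(6.07/0.0986) = 0.8473 / 4.1200 = 0.2057
S_new/S_old = (A_new/A_old)^z = 0.18^0.2057 = exp(0.2057 × -1.7148) = 0.7028
Fraction lost = 1 − 0.7028 = 0.2972

29.7%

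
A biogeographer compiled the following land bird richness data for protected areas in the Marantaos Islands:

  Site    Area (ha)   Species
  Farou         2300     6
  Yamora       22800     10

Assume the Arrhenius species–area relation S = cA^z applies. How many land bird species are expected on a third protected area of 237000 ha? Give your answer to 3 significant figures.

16.8

z = ln(10/6) / ln(22800/2300) = 0.5108 / 2.2939 = 0.2227
c = 6 / 2300^0.2227 = 6 / 5.606 = 1.07
S₃ = 1.07 × 237000^0.2227 = 1.07 × 15.74 ≈ 16.84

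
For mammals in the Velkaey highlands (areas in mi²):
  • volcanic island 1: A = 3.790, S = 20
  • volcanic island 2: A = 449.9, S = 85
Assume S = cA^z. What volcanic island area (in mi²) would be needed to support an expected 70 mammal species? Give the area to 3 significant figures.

237 mi²

z = ln(85/20) / ln(449.9/3.79) = 1.4469 / 4.7767 = 0.3029
c = 20 / 3.79^0.3029 = 20 / 1.497 = 13.36
A = (70/13.36)^(1/0.3029) ⇒ ln A = ln(5.24)/0.3029 = 5.4681
A = e^5.4681 ≈ 237 mi²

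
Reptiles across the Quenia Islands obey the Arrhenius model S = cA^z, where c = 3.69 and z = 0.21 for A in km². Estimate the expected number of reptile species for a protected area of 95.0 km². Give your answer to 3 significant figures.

9.60

S = 3.69 × 95^0.21
ln S = ln 3.69 + 0.21 × ln 95 = 1.3056 + 0.21 × 4.5539 = 2.2619
S = e^2.2619 ≈ 9.602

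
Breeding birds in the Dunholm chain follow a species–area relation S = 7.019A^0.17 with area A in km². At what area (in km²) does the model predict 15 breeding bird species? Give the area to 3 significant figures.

87.1 km²

15 = 7.019 × A^0.17  ⇒  A^0.17 = 15/7.019 = 2.137
ln A = ln(2.137) / 0.17 = 0.7594 / 0.17 = 4.4672
A = e^4.4672 ≈ 87.12 km²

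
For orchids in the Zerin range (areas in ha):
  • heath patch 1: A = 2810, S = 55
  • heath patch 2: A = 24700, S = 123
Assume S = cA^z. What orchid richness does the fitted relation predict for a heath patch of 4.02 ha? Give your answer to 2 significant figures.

4.9

z = ln(123/55) / ln(24700/2810) = 0.8049 / 2.1736 = 0.3703
c = 55 / 2810^0.3703 = 55 / 18.92 = 2.906
S₃ = 2.906 × 4.02^0.3703 = 2.906 × 1.674 ≈ 4.865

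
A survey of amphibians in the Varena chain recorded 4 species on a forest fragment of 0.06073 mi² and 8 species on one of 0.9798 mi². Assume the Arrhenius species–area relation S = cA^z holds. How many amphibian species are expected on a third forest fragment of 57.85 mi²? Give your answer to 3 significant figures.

z = ln(8/4) / ln(0.9798/0.06073) = 0.6931 / 2.7809 = 0.2493
c = 4 / 0.06073^0.2493 = 4 / 0.4975 = 8.041
S₃ = 8.041 × 57.85^0.2493 = 8.041 × 2.75 ≈ 22.11

22.1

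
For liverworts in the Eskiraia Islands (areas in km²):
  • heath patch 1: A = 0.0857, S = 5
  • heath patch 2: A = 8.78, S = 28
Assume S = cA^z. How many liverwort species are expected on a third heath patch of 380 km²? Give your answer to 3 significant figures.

z = ln(28/5) / ln(8.78/0.0857) = 1.7228 / 4.6294 = 0.3721
c = 5 / 0.0857^0.3721 = 5 / 0.4008 = 12.48
S₃ = 12.48 × 380^0.3721 = 12.48 × 9.121 ≈ 113.8

114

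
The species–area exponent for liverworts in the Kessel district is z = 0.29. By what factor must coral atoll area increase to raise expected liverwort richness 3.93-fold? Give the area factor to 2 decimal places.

112.11

(A₂/A₁)^0.29 = 3.93, so A₂/A₁ = 3.93^(1/0.29) = 3.93^3.448
ln(A₂/A₁) = ln 3.93 / 0.29 = 1.3686 / 0.29 = 4.7194
A₂/A₁ = e^4.7194 ≈ 112.1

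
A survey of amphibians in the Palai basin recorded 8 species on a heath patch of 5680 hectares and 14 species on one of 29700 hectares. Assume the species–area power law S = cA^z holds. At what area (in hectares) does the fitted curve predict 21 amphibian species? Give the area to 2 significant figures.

z = ln(14/8) / ln(29700/5680) = 0.5596 / 1.6542 = 0.3383
c = 8 / 5680^0.3383 = 8 / 18.63 = 0.4295
A = (21/0.4295)^(1/0.3383) ⇒ ln A = ln(48.89)/0.3383 = 11.4974
A = e^11.4974 ≈ 98463 hectares

98000 hectares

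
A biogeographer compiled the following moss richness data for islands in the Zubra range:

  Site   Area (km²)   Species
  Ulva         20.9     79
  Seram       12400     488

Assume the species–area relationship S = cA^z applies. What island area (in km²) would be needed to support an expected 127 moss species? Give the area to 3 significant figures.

z = ln(488/79) / ln(12400/20.9) = 1.8209 / 6.3857 = 0.2851
c = 79 / 20.9^0.2851 = 79 / 2.379 = 33.2
A = (127/33.2)^(1/0.2851) ⇒ ln A = ln(3.825)/0.2851 = 4.7046
A = e^4.7046 ≈ 110.5 km²

110 km²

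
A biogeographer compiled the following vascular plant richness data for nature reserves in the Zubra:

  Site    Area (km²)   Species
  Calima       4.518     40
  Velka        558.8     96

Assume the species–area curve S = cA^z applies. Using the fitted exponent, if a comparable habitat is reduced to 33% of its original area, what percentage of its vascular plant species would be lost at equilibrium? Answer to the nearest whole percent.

z = ln(96/40) / ln(558.8/4.518) = 0.8755 / 4.8177 = 0.1817
S_new/S_old = (A_new/A_old)^z = 0.33^0.1817 = exp(0.1817 × -1.1087) = 0.8175
Fraction lost = 1 − 0.8175 = 0.1825

18%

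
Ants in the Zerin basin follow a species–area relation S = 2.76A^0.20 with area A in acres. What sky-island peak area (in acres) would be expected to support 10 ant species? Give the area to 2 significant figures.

10 = 2.76 × A^0.2  ⇒  A^0.2 = 10/2.76 = 3.623
ln A = ln(3.623) / 0.2 = 1.2874 / 0.2 = 6.4368
A = e^6.4368 ≈ 624.4 acres

620 acres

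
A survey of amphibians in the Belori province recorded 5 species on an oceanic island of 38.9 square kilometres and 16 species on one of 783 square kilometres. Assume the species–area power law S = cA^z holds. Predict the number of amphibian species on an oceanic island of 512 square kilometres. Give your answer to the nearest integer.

14

z = ln(16/5) / ln(783/38.9) = 1.1632 / 3.0021 = 0.3874
c = 5 / 38.9^0.3874 = 5 / 4.131 = 1.21
S₃ = 1.21 × 512^0.3874 = 1.21 × 11.21 ≈ 13.57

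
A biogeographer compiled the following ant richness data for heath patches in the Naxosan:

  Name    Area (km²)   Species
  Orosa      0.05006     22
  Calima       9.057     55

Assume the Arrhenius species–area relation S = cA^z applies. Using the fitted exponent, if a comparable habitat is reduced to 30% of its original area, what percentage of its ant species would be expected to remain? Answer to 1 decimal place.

z = ln(55/22) / ln(9.057/0.05006) = 0.9163 / 5.1981 = 0.1763
S_new/S_old = (A_new/A_old)^z = 0.3^0.1763 = exp(0.1763 × -1.2040) = 0.8088

80.9%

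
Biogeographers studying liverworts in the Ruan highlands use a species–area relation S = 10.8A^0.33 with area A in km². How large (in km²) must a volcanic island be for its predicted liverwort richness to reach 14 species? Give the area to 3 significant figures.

2.20 km²

14 = 10.8 × A^0.33  ⇒  A^0.33 = 14/10.8 = 1.296
ln A = ln(1.296) / 0.33 = 0.2595 / 0.33 = 0.7864
A = e^0.7864 ≈ 2.195 km²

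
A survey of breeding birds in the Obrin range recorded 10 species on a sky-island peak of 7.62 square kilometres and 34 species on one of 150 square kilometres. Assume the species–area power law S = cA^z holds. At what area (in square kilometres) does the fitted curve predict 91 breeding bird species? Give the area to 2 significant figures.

z = ln(34/10) / ln(150/7.62) = 1.2238 / 2.9799 = 0.4107
c = 10 / 7.62^0.4107 = 10 / 2.303 = 4.343
A = (91/4.343)^(1/0.4107) ⇒ ln A = ln(20.95)/0.4107 = 7.4079
A = e^7.4079 ≈ 1649 square kilometres

1600 square kilometres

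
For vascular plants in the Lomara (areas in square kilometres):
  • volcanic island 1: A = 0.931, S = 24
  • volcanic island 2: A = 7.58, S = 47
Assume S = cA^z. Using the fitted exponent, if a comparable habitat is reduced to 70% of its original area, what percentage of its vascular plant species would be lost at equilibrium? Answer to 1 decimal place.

z = ln(47/24) / ln(7.58/0.931) = 0.6721 / 2.0970 = 0.3205
S_new/S_old = (A_new/A_old)^z = 0.7^0.3205 = exp(0.3205 × -0.3567) = 0.892
Fraction lost = 1 − 0.892 = 0.108

10.8%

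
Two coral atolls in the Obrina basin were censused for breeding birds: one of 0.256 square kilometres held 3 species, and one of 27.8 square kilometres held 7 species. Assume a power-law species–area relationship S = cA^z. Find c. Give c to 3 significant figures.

3.84

z = ln(S₂/S₁) / ln(A₂/A₁) = ln(7/3) / ln(27.8/0.256) = 0.8473 / 4.6876 = 0.1808
c = S₁ / A₁^z = 3 / 0.256^0.1808 = 3 / 0.7817 = 3.838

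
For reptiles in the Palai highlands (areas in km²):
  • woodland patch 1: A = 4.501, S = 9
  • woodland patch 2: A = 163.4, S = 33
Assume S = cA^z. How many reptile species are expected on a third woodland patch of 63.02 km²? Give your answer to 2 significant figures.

z = ln(33/9) / ln(163.4/4.501) = 1.2993 / 3.5919 = 0.3617
c = 9 / 4.501^0.3617 = 9 / 1.723 = 5.223
S₃ = 5.223 × 63.02^0.3617 = 5.223 × 4.476 ≈ 23.38

23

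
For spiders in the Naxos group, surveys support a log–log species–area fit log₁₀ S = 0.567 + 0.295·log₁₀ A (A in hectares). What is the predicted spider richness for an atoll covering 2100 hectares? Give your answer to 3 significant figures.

S = 3.69 × 2100^0.295
ln S = ln 3.69 + 0.295 × ln 2100 = 1.3056 + 0.295 × 7.6497 = 3.5622
S = e^3.5622 ≈ 35.24

35.2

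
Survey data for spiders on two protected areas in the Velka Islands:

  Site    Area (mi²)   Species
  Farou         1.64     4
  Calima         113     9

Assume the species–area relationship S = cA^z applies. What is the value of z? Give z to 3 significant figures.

0.192

Taking logs: ln S = ln c + z ln A, so z = (ln S₂ − ln S₁)/(ln A₂ − ln A₁).
z = ln(9/4) / ln(113/1.64) = ln(2.25) / ln(68.9) = 0.8109 / 4.2327 = 0.1916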